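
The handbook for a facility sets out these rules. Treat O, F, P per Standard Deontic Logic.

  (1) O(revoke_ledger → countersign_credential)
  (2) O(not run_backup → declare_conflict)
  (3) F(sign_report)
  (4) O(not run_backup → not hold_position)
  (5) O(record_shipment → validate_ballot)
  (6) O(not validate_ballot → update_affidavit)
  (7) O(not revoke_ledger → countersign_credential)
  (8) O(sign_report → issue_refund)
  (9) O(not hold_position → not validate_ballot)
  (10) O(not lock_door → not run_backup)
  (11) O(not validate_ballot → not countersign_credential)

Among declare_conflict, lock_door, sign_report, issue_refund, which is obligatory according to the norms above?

Premises 7 and 1 are O(not revoke_ledger → countersign_credential) and O(revoke_ledger → countersign_credential); every ideal world satisfies not revoke_ledger or revoke_ledger, so in either case countersign_credential holds — hence O(countersign_credential).
The contrapositive of premise 11 (O(not validate_ballot → not countersign_credential)) is O(countersign_credential → validate_ballot), and O(countersign_credential) is already established, so O(validate_ballot).
The contrapositive of premise 9 (O(not hold_position → not validate_ballot)) is O(validate_ballot → hold_position), and O(validate_ballot) is already established, so O(hold_position).
Premise 4 is O(not run_backup → not hold_position); contrapositively O(hold_position → run_backup). Since O(hold_position) holds, K gives O(run_backup).
The contrapositive of premise 10 (O(not lock_door → not run_backup)) is O(run_backup → lock_door), and O(run_backup) is already established, so O(lock_door).
So O(lock_door) holds — lock_door is obligatory. None of the other listed options is made obligatory by any chain of premises.

lock_door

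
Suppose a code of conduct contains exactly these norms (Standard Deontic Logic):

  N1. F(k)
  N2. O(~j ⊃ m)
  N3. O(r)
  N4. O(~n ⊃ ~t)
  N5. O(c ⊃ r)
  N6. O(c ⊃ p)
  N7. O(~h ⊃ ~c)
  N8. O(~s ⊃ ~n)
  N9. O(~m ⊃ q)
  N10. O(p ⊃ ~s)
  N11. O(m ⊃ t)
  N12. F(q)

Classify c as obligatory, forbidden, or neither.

Forbidden

Premise 12 is F(q), i.e. O(~q).
The contrapositive of premise 9 (O(~m ⊃ q)) is O(~q ⊃ m), and O(~q) is already established, so O(m).
Premise 11 is O(m ⊃ t); since O(m), deontic closure gives O(t).
The contrapositive of premise 4 (O(~n ⊃ ~t)) is O(t ⊃ n), and O(t) is already established, so O(n).
Premise 8, O(~s ⊃ ~n), contraposes to O(n ⊃ s); with O(n) we get O(s).
The contrapositive of premise 10 (O(p ⊃ ~s)) is O(s ⊃ ~p), and O(s) is already established, so O(~p).
Premise 6, O(c ⊃ p), contraposes to O(~p ⊃ ~c); with O(~p) we get O(~c).
Premises 1, 2, 3, 5, 7 do not contribute to this derivation.
Thus O(~c), which is F(c): c is forbidden.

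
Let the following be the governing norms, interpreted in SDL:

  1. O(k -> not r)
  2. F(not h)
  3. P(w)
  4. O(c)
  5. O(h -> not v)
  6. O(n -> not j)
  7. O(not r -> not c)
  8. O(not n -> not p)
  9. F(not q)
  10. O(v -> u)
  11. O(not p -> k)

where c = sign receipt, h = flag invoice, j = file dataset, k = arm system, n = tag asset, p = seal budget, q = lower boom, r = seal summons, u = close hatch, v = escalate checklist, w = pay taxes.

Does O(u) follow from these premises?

No

Premise 10 is O(v -> u), but O(v) is not derivable from the premises, so it does not yield O(u).
No other premise forces O(u). An ideal world satisfying every premise can still have u false, so O(u) is not derivable.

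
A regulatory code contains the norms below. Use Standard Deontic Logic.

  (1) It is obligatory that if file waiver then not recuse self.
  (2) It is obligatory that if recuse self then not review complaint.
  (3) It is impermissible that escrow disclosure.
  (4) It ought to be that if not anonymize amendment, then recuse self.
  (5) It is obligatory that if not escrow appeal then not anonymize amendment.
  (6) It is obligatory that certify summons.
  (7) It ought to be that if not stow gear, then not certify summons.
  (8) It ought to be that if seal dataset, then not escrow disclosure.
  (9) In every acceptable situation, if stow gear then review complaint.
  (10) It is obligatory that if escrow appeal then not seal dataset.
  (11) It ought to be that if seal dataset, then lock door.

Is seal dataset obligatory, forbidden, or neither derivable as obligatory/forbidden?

Forbidden

Premise 6 states O(certify_summons) outright.
Premise 7 is O(¬stow_gear → ¬certify_summons); contrapositively O(certify_summons → stow_gear). Since O(certify_summons) holds, K gives O(stow_gear).
With premise 9, O(stow_gear → review_complaint), the K-axiom yields O(review_complaint).
The contrapositive of premise 2 (O(recuse_self → ¬review_complaint)) is O(review_complaint → ¬recuse_self), and O(review_complaint) is already established, so O(¬recuse_self).
Premise 4, O(¬anonymize_amendment → recuse_self), contraposes to O(¬recuse_self → anonymize_amendment); with O(¬recuse_self) we get O(anonymize_amendment).
The contrapositive of premise 5 (O(¬escrow_appeal → ¬anonymize_amendment)) is O(anonymize_amendment → escrow_appeal), and O(anonymize_amendment) is already established, so O(escrow_appeal).
With premise 10, O(escrow_appeal → ¬seal_dataset), the K-axiom yields O(¬seal_dataset).
Premises 1, 3, 8, 11 do not contribute to this derivation.
Thus O(¬seal_dataset), which is F(seal_dataset): seal_dataset is forbidden.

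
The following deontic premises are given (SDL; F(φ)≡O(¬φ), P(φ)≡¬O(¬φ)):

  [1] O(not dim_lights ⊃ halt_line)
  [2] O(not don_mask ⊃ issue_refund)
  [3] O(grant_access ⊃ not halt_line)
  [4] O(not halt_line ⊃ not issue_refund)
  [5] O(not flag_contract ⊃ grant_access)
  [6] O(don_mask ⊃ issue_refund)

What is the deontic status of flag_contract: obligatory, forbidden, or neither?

By case analysis on not don_mask: premise 2 gives O(not don_mask ⊃ issue_refund) and premise 6 gives O(don_mask ⊃ issue_refund), so O(issue_refund) either way.
Premise 4, O(not halt_line ⊃ not issue_refund), contraposes to O(issue_refund ⊃ halt_line); with O(issue_refund) we get O(halt_line).
The contrapositive of premise 3 (O(grant_access ⊃ not halt_line)) is O(halt_line ⊃ not grant_access), and O(halt_line) is already established, so O(not grant_access).
Premise 5, O(not flag_contract ⊃ grant_access), contraposes to O(not grant_access ⊃ flag_contract); with O(not grant_access) we get O(flag_contract).
Premise 1 does not contribute to this derivation.
Hence flag_contract is obligatory.

Obligatory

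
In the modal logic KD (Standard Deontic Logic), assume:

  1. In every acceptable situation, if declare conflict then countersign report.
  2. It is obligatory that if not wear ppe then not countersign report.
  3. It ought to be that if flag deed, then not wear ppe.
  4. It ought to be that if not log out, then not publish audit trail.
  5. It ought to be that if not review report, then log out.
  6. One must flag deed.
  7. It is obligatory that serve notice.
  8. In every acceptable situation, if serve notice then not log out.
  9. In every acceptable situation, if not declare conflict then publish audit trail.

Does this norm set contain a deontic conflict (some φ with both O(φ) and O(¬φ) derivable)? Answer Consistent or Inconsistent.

Premise 6 gives O(flag_deed).
Premise 3 is O(flag_deed → ¬wear_ppe); since O(flag_deed), deontic closure gives O(¬wear_ppe).
With premise 2, O(¬wear_ppe → ¬countersign_report), the K-axiom yields O(¬countersign_report).
Premise 1, O(declare_conflict → countersign_report), contraposes to O(¬countersign_report → ¬declare_conflict); with O(¬countersign_report) we get O(¬declare_conflict).
From O(¬declare_conflict) and premise 9, O(¬declare_conflict → publish_audit_trail), we obtain O(publish_audit_trail).
The contrapositive of premise 4 (O(¬log_out → ¬publish_audit_trail)) is O(publish_audit_trail → log_out), and O(publish_audit_trail) is already established, so O(log_out).
Premise 8, O(serve_notice → ¬log_out), contraposes to O(log_out → ¬serve_notice); with O(log_out) we get O(¬serve_notice).
However, premise 7 gives O(serve_notice).
We now have both O(¬serve_notice) and O(serve_notice) — serve_notice is simultaneously obligatory and forbidden, violating the D-axiom.

Inconsistent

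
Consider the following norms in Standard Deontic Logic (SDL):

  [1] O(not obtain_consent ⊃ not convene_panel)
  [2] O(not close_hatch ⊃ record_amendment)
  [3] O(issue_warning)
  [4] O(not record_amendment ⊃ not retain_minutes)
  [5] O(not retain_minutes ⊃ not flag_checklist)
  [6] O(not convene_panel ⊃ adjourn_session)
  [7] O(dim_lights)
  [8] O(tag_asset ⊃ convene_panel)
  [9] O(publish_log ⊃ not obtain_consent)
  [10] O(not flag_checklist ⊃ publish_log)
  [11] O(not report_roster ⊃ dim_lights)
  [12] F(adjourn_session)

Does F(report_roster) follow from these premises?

Premise 11 is O(not report_roster ⊃ dim_lights); even if O(dim_lights) held, inferring O(not report_roster) would be affirming the consequent — invalid.
No other premise forces O(not report_roster). An ideal world satisfying every premise can still have report_roster true, so F(report_roster) is not derivable.

No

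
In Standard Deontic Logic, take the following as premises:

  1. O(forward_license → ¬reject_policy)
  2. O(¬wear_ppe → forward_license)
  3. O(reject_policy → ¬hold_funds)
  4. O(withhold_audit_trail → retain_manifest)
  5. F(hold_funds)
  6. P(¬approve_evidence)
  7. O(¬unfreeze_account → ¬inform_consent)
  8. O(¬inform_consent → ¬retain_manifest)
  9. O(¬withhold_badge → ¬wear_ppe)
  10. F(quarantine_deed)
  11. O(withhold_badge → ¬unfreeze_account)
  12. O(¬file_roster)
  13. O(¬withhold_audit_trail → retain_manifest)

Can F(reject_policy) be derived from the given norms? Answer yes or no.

Premises 13 and 4 cover both cases: O(¬withhold_audit_trail → retain_manifest) and O(withhold_audit_trail → retain_manifest). Since ¬withhold_audit_trail ∨ withhold_audit_trail is a tautology, O(retain_manifest) follows.
The contrapositive of premise 8 (O(¬inform_consent → ¬retain_manifest)) is O(retain_manifest → inform_consent), and O(retain_manifest) is already established, so O(inform_consent).
Premise 7 is O(¬unfreeze_account → ¬inform_consent); contrapositively O(inform_consent → unfreeze_account). Since O(inform_consent) holds, K gives O(unfreeze_account).
Premise 11, O(withhold_badge → ¬unfreeze_account), contraposes to O(unfreeze_account → ¬withhold_badge); with O(unfreeze_account) we get O(¬withhold_badge).
With premise 9, O(¬withhold_badge → ¬wear_ppe), the K-axiom yields O(¬wear_ppe).
From O(¬wear_ppe) and premise 2, O(¬wear_ppe → forward_license), we obtain O(forward_license).
With premise 1, O(forward_license → ¬reject_policy), the K-axiom yields O(¬reject_policy).
Premises 3, 5, 6, 10, 12 do not contribute to this derivation.
So O(¬reject_policy) holds, i.e. F(reject_policy). The claim follows.

Yes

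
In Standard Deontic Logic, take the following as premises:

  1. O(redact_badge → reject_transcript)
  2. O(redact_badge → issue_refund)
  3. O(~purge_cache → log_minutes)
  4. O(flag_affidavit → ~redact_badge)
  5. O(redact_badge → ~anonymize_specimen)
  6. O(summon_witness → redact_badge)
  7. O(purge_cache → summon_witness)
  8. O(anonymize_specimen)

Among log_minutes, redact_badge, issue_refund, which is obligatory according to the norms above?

log_minutes

From premise 8 we have O(anonymize_specimen).
The contrapositive of premise 5 (O(redact_badge → ~anonymize_specimen)) is O(anonymize_specimen → ~redact_badge), and O(anonymize_specimen) is already established, so O(~redact_badge).
Premise 6 is O(summon_witness → redact_badge); contrapositively O(~redact_badge → ~summon_witness). Since O(~redact_badge) holds, K gives O(~summon_witness).
The contrapositive of premise 7 (O(purge_cache → summon_witness)) is O(~summon_witness → ~purge_cache), and O(~summon_witness) is already established, so O(~purge_cache).
From O(~purge_cache) and premise 3, O(~purge_cache → log_minutes), we obtain O(log_minutes).
So O(log_minutes) holds — log_minutes is obligatory. None of the other listed options is made obligatory by any chain of premises.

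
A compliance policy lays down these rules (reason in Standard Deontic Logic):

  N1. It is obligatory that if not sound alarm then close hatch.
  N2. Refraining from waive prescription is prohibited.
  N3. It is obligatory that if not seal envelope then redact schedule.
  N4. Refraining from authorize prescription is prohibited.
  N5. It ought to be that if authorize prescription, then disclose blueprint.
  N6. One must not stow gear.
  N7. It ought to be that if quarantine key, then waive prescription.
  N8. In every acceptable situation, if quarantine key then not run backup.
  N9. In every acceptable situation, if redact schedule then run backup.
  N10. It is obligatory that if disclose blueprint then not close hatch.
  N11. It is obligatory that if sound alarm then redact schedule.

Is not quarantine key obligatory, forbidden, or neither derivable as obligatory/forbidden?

Premise 4 is F(¬authorize_prescription), i.e. O(authorize_prescription).
Premise 5 is O(authorize_prescription → disclose_blueprint); since O(authorize_prescription), deontic closure gives O(disclose_blueprint).
Applying K to premise 10 (O(disclose_blueprint → ¬close_hatch)) and O(disclose_blueprint) yields O(¬close_hatch).
The contrapositive of premise 1 (O(¬sound_alarm → close_hatch)) is O(¬close_hatch → sound_alarm), and O(¬close_hatch) is already established, so O(sound_alarm).
Applying K to premise 11 (O(sound_alarm → redact_schedule)) and O(sound_alarm) yields O(redact_schedule).
Applying K to premise 9 (O(redact_schedule → run_backup)) and O(redact_schedule) yields O(run_backup).
Premise 8, O(quarantine_key → ¬run_backup), contraposes to O(run_backup → ¬quarantine_key); with O(run_backup) we get O(¬quarantine_key).
Premises 2, 3, 6, 7 do not contribute to this derivation.
Hence ¬quarantine_key is obligatory.

Obligatory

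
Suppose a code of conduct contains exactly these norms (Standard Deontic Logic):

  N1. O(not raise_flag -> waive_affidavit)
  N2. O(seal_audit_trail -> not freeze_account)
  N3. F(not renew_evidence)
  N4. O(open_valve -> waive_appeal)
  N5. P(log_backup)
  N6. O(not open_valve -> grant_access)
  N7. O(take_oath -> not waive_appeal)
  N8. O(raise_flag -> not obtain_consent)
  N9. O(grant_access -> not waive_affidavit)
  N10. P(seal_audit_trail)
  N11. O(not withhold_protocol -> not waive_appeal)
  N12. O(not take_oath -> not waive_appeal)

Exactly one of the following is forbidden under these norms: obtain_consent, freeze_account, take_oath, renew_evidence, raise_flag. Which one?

By case analysis on not take_oath: premise 12 gives O(not take_oath -> not waive_appeal) and premise 7 gives O(take_oath -> not waive_appeal), so O(not waive_appeal) either way.
Premise 4, O(open_valve -> waive_appeal), contraposes to O(not waive_appeal -> not open_valve); with O(not waive_appeal) we get O(not open_valve).
Premise 6 is O(not open_valve -> grant_access); since O(not open_valve), deontic closure gives O(grant_access).
Premise 9 is O(grant_access -> not waive_affidavit); since O(grant_access), deontic closure gives O(not waive_affidavit).
The contrapositive of premise 1 (O(not raise_flag -> waive_affidavit)) is O(not waive_affidavit -> raise_flag), and O(not waive_affidavit) is already established, so O(raise_flag).
With premise 8, O(raise_flag -> not obtain_consent), the K-axiom yields O(not obtain_consent).
So O(not obtain_consent) holds, i.e. obtain_consent is forbidden. None of the other listed options is forbidden under the premises.

obtain_consent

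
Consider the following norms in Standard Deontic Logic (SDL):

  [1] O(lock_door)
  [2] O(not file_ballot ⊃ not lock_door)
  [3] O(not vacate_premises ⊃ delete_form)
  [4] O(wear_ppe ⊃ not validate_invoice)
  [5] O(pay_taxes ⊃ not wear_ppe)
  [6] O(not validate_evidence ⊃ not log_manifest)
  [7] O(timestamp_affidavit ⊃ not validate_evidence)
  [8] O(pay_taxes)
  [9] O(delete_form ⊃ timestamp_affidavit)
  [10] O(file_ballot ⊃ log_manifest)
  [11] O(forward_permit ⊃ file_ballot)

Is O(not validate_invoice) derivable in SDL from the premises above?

No

Premise 4 is O(wear_ppe ⊃ not validate_invoice), but O(wear_ppe) is not derivable from the premises, so it does not yield O(not validate_invoice).
No other premise forces O(not validate_invoice). An ideal world satisfying every premise can still have not validate_invoice false, so O(not validate_invoice) is not derivable.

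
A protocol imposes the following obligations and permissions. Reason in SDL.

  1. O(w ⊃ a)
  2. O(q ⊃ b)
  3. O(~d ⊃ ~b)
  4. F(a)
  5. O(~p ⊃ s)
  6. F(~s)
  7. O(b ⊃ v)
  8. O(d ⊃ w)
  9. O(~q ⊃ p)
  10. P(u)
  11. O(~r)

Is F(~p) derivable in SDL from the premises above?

Premise 4, F(a), is equivalent to O(~a).
Premise 1, O(w ⊃ a), contraposes to O(~a ⊃ ~w); with O(~a) we get O(~w).
Premise 8 is O(d ⊃ w); contrapositively O(~w ⊃ ~d). Since O(~w) holds, K gives O(~d).
From O(~d) and premise 3, O(~d ⊃ ~b), we obtain O(~b).
Premise 2 is O(q ⊃ b); contrapositively O(~b ⊃ ~q). Since O(~b) holds, K gives O(~q).
Premise 9 is O(~q ⊃ p); since O(~q), deontic closure gives O(p).
Premises 5, 6, 7, 10, 11 do not contribute to this derivation.
So O(p) holds, i.e. F(~p). The claim follows.

Yes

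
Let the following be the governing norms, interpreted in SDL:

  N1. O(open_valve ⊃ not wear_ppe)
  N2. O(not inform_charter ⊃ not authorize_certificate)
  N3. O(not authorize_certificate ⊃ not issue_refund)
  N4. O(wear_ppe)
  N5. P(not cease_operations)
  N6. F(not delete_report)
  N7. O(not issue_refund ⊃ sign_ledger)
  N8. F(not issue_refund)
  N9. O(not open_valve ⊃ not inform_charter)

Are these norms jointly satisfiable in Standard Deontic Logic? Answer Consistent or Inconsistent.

Inconsistent

Premise 8, F(not issue_refund), is equivalent to O(issue_refund).
Premise 3 is O(not authorize_certificate ⊃ not issue_refund); contrapositively O(issue_refund ⊃ authorize_certificate). Since O(issue_refund) holds, K gives O(authorize_certificate).
The contrapositive of premise 2 (O(not inform_charter ⊃ not authorize_certificate)) is O(authorize_certificate ⊃ inform_charter), and O(authorize_certificate) is already established, so O(inform_charter).
Premise 9, O(not open_valve ⊃ not inform_charter), contraposes to O(inform_charter ⊃ open_valve); with O(inform_charter) we get O(open_valve).
Premise 1 is O(open_valve ⊃ not wear_ppe); since O(open_valve), deontic closure gives O(not wear_ppe).
Yet premise 4 states O(wear_ppe).
We now have both O(not wear_ppe) and O(wear_ppe) — wear_ppe is simultaneously obligatory and forbidden, violating the D-axiom.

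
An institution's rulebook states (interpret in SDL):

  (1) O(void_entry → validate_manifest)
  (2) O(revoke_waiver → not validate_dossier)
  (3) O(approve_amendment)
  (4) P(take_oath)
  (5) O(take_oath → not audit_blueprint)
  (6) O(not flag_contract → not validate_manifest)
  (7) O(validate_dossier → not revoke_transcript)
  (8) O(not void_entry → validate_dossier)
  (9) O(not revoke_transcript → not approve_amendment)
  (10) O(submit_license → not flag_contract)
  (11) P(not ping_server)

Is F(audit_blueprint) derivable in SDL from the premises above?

Premise 5 is O(take_oath → not audit_blueprint), but O(take_oath) is not derivable from the premises (the permission P(take_oath) asserts only not O(not take_oath), not O(take_oath)), so it does not yield O(not audit_blueprint).
No other premise forces O(not audit_blueprint). An ideal world satisfying every premise can still have audit_blueprint true, so F(audit_blueprint) is not derivable.

No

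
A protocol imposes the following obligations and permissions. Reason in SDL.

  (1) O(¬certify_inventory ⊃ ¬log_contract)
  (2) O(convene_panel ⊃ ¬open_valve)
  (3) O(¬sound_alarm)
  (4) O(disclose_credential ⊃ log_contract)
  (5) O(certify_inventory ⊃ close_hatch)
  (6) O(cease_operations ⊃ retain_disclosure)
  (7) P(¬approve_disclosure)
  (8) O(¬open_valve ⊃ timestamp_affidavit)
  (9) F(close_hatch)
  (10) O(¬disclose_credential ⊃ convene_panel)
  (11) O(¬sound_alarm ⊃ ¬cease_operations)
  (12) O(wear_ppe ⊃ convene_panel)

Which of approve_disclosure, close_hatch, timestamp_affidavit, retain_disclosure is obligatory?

timestamp_affidavit

Premise 9, F(close_hatch), is equivalent to O(¬close_hatch).
The contrapositive of premise 5 (O(certify_inventory ⊃ close_hatch)) is O(¬close_hatch ⊃ ¬certify_inventory), and O(¬close_hatch) is already established, so O(¬certify_inventory).
Applying K to premise 1 (O(¬certify_inventory ⊃ ¬log_contract)) and O(¬certify_inventory) yields O(¬log_contract).
Premise 4, O(disclose_credential ⊃ log_contract), contraposes to O(¬log_contract ⊃ ¬disclose_credential); with O(¬log_contract) we get O(¬disclose_credential).
Premise 10 is O(¬disclose_credential ⊃ convene_panel); since O(¬disclose_credential), deontic closure gives O(convene_panel).
Premise 2 is O(convene_panel ⊃ ¬open_valve); since O(convene_panel), deontic closure gives O(¬open_valve).
Premise 8 is O(¬open_valve ⊃ timestamp_affidavit); since O(¬open_valve), deontic closure gives O(timestamp_affidavit).
So O(timestamp_affidavit) holds — timestamp_affidavit is obligatory. None of the other listed options is made obligatory by any chain of premises.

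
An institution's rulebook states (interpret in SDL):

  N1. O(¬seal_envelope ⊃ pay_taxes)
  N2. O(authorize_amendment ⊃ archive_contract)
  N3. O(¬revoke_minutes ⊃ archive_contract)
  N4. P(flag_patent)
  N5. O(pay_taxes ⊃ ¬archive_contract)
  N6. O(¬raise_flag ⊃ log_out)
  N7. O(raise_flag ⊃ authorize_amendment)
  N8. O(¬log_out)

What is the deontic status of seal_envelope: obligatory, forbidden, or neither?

From premise 8 we have O(¬log_out).
The contrapositive of premise 6 (O(¬raise_flag ⊃ log_out)) is O(¬log_out ⊃ raise_flag), and O(¬log_out) is already established, so O(raise_flag).
With premise 7, O(raise_flag ⊃ authorize_amendment), the K-axiom yields O(authorize_amendment).
Applying K to premise 2 (O(authorize_amendment ⊃ archive_contract)) and O(authorize_amendment) yields O(archive_contract).
The contrapositive of premise 5 (O(pay_taxes ⊃ ¬archive_contract)) is O(archive_contract ⊃ ¬pay_taxes), and O(archive_contract) is already established, so O(¬pay_taxes).
Premise 1 is O(¬seal_envelope ⊃ pay_taxes); contrapositively O(¬pay_taxes ⊃ seal_envelope). Since O(¬pay_taxes) holds, K gives O(seal_envelope).
Premises 3, 4 do not contribute to this derivation.
Hence seal_envelope is obligatory.

Obligatory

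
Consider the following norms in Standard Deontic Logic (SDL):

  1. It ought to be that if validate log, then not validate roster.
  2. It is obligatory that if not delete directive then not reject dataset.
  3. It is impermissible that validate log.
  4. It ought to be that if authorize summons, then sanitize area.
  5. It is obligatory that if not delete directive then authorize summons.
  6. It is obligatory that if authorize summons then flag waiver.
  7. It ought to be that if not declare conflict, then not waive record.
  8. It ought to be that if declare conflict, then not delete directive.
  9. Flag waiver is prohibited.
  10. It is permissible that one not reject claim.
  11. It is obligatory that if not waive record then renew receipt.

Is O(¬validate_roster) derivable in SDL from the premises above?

No

Premise 1 is O(validate_log → ¬validate_roster), but O(validate_log) is not derivable from the premises, so it does not yield O(¬validate_roster).
No other premise forces O(¬validate_roster). An ideal world satisfying every premise can still have ¬validate_roster false, so O(¬validate_roster) is not derivable.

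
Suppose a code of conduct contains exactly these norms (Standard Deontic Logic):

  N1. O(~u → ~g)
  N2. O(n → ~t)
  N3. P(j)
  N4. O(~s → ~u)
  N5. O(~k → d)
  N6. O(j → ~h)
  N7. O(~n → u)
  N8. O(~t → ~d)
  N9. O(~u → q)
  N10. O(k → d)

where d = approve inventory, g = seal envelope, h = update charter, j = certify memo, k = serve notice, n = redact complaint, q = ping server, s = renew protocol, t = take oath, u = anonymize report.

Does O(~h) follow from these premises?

No

Premise 6 is O(j → ~h), but O(j) is not derivable from the premises (the permission P(j) asserts only ~O(~j), not O(j)), so it does not yield O(~h).
No other premise forces O(~h). An ideal world satisfying every premise can still have ~h false, so O(~h) is not derivable.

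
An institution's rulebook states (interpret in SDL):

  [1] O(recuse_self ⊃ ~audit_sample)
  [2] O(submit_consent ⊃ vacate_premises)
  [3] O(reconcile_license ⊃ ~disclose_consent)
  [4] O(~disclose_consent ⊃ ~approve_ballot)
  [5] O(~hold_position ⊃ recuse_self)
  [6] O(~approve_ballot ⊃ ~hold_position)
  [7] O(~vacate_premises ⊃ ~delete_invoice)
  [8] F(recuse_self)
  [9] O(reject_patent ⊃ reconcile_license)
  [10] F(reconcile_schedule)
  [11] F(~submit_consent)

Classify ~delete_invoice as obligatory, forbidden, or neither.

Premise 7 is O(~vacate_premises ⊃ ~delete_invoice), but O(~vacate_premises) is not derivable from the premises, so it does not yield O(~delete_invoice).
No premise or chain of K-axiom applications forces O(~delete_invoice), and none forces O(delete_invoice). So ~delete_invoice is neither obligatory nor forbidden under these norms.

Neither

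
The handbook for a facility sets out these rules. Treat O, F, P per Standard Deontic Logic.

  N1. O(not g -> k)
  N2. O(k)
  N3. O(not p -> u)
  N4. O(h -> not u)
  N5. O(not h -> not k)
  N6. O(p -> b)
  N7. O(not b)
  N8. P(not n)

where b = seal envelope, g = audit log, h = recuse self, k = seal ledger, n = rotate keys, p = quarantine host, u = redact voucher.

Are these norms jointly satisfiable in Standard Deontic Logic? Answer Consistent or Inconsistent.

Inconsistent

Premise 2 states O(k) outright.
Premise 5 is O(not h -> not k); contrapositively O(k -> h). Since O(k) holds, K gives O(h).
Applying K to premise 4 (O(h -> not u)) and O(h) yields O(not u).
The contrapositive of premise 3 (O(not p -> u)) is O(not u -> p), and O(not u) is already established, so O(p).
Applying K to premise 6 (O(p -> b)) and O(p) yields O(b).
Yet premise 7 states O(not b).
We now have both O(b) and O(not b) — b is simultaneously obligatory and forbidden, violating the D-axiom.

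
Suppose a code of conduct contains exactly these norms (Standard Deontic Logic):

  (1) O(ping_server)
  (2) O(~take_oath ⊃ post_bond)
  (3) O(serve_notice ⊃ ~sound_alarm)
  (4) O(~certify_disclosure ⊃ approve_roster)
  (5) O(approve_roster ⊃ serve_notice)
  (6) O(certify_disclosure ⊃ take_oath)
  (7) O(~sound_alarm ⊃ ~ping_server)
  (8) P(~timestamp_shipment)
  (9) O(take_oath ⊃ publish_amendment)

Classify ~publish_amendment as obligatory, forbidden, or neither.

Premise 1 gives O(ping_server).
Premise 7, O(~sound_alarm ⊃ ~ping_server), contraposes to O(ping_server ⊃ sound_alarm); with O(ping_server) we get O(sound_alarm).
Premise 3, O(serve_notice ⊃ ~sound_alarm), contraposes to O(sound_alarm ⊃ ~serve_notice); with O(sound_alarm) we get O(~serve_notice).
Premise 5, O(approve_roster ⊃ serve_notice), contraposes to O(~serve_notice ⊃ ~approve_roster); with O(~serve_notice) we get O(~approve_roster).
Premise 4, O(~certify_disclosure ⊃ approve_roster), contraposes to O(~approve_roster ⊃ certify_disclosure); with O(~approve_roster) we get O(certify_disclosure).
With premise 6, O(certify_disclosure ⊃ take_oath), the K-axiom yields O(take_oath).
From O(take_oath) and premise 9, O(take_oath ⊃ publish_amendment), we obtain O(publish_amendment).
Premises 2, 8 do not contribute to this derivation.
Thus O(publish_amendment), which is F(~publish_amendment): ~publish_amendment is forbidden.

Forbidden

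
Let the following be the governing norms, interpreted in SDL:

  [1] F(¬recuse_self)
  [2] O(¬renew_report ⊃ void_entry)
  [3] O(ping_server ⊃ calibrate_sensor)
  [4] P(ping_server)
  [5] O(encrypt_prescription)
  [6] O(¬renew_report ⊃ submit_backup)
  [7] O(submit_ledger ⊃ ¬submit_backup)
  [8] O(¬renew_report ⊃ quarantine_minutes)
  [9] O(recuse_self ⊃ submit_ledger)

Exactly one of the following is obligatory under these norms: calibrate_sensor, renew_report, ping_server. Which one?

F(¬recuse_self) at premise 1 means O(recuse_self).
Applying K to premise 9 (O(recuse_self ⊃ submit_ledger)) and O(recuse_self) yields O(submit_ledger).
Premise 7 is O(submit_ledger ⊃ ¬submit_backup); since O(submit_ledger), deontic closure gives O(¬submit_backup).
The contrapositive of premise 6 (O(¬renew_report ⊃ submit_backup)) is O(¬submit_backup ⊃ renew_report), and O(¬submit_backup) is already established, so O(renew_report).
So O(renew_report) holds — renew_report is obligatory. None of the other listed options is made obligatory by any chain of premises.

renew_report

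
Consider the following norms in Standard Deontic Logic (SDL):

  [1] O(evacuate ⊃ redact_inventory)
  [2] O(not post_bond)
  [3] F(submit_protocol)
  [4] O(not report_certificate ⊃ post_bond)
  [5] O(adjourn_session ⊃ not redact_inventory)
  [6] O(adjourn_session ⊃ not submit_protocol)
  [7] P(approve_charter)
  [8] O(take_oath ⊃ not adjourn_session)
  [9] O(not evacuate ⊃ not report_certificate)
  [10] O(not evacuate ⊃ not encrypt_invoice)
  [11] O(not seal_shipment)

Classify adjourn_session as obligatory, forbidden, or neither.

From premise 2 we have O(not post_bond).
Premise 4, O(not report_certificate ⊃ post_bond), contraposes to O(not post_bond ⊃ report_certificate); with O(not post_bond) we get O(report_certificate).
Premise 9 is O(not evacuate ⊃ not report_certificate); contrapositively O(report_certificate ⊃ evacuate). Since O(report_certificate) holds, K gives O(evacuate).
Premise 1 is O(evacuate ⊃ redact_inventory); since O(evacuate), deontic closure gives O(redact_inventory).
The contrapositive of premise 5 (O(adjourn_session ⊃ not redact_inventory)) is O(redact_inventory ⊃ not adjourn_session), and O(redact_inventory) is already established, so O(not adjourn_session).
Premises 3, 6, 7, 8, 10, 11 do not contribute to this derivation.
Thus O(not adjourn_session), which is F(adjourn_session): adjourn_session is forbidden.

Forbidden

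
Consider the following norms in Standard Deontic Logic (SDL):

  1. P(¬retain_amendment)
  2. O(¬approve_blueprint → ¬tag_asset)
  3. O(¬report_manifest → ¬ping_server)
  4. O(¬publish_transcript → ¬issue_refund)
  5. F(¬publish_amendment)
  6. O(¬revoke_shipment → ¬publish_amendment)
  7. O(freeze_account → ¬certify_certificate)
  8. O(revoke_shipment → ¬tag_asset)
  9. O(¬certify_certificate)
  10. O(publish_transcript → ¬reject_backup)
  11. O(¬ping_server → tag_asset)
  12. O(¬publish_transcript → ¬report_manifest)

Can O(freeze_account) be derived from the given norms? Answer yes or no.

No

Premise 7 is O(freeze_account → ¬certify_certificate); even if O(¬certify_certificate) held, inferring O(freeze_account) would be affirming the consequent — invalid.
No other premise forces O(freeze_account). An ideal world satisfying every premise can still have freeze_account false, so O(freeze_account) is not derivable.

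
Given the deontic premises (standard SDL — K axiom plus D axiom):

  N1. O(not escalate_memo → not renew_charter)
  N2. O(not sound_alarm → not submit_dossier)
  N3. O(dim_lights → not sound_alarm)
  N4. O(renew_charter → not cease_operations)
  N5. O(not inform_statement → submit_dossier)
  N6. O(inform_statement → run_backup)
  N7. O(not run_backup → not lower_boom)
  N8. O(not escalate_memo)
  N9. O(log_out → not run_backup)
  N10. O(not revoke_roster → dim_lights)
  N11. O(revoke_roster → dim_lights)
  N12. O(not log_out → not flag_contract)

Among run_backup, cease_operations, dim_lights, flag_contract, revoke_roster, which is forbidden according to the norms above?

By case analysis on revoke_roster: premise 11 gives O(revoke_roster → dim_lights) and premise 10 gives O(not revoke_roster → dim_lights), so O(dim_lights) either way.
Premise 3 is O(dim_lights → not sound_alarm); since O(dim_lights), deontic closure gives O(not sound_alarm).
Premise 2 is O(not sound_alarm → not submit_dossier); since O(not sound_alarm), deontic closure gives O(not submit_dossier).
The contrapositive of premise 5 (O(not inform_statement → submit_dossier)) is O(not submit_dossier → inform_statement), and O(not submit_dossier) is already established, so O(inform_statement).
Applying K to premise 6 (O(inform_statement → run_backup)) and O(inform_statement) yields O(run_backup).
Premise 9, O(log_out → not run_backup), contraposes to O(run_backup → not log_out); with O(run_backup) we get O(not log_out).
From O(not log_out) and premise 12, O(not log_out → not flag_contract), we obtain O(not flag_contract).
So O(not flag_contract) holds, i.e. flag_contract is forbidden. None of the other listed options is forbidden under the premises.

flag_contract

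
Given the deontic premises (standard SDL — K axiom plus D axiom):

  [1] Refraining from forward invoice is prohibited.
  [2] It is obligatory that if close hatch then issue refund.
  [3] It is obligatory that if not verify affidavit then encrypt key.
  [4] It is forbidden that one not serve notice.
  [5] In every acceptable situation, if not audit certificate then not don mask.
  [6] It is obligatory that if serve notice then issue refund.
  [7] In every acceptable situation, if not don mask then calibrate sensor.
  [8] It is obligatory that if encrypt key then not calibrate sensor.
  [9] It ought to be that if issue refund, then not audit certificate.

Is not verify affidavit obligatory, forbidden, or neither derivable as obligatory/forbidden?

Forbidden

Premise 4 is F(¬serve_notice), i.e. O(serve_notice).
With premise 6, O(serve_notice → issue_refund), the K-axiom yields O(issue_refund).
From O(issue_refund) and premise 9, O(issue_refund → ¬audit_certificate), we obtain O(¬audit_certificate).
From O(¬audit_certificate) and premise 5, O(¬audit_certificate → ¬don_mask), we obtain O(¬don_mask).
With premise 7, O(¬don_mask → calibrate_sensor), the K-axiom yields O(calibrate_sensor).
Premise 8, O(encrypt_key → ¬calibrate_sensor), contraposes to O(calibrate_sensor → ¬encrypt_key); with O(calibrate_sensor) we get O(¬encrypt_key).
Premise 3, O(¬verify_affidavit → encrypt_key), contraposes to O(¬encrypt_key → verify_affidavit); with O(¬encrypt_key) we get O(verify_affidavit).
Premises 1, 2 do not contribute to this derivation.
Thus O(verify_affidavit), which is F(¬verify_affidavit): ¬verify_affidavit is forbidden.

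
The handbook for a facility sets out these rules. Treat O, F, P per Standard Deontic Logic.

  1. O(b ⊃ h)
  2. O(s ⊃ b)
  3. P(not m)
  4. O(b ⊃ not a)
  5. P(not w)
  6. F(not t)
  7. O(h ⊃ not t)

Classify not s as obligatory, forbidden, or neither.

Premise 6 is F(not t), i.e. O(t).
Premise 7 is O(h ⊃ not t); contrapositively O(t ⊃ not h). Since O(t) holds, K gives O(not h).
Premise 1 is O(b ⊃ h); contrapositively O(not h ⊃ not b). Since O(not h) holds, K gives O(not b).
Premise 2 is O(s ⊃ b); contrapositively O(not b ⊃ not s). Since O(not b) holds, K gives O(not s).
Premises 3, 4, 5 do not contribute to this derivation.
Hence not s is obligatory.

Obligatory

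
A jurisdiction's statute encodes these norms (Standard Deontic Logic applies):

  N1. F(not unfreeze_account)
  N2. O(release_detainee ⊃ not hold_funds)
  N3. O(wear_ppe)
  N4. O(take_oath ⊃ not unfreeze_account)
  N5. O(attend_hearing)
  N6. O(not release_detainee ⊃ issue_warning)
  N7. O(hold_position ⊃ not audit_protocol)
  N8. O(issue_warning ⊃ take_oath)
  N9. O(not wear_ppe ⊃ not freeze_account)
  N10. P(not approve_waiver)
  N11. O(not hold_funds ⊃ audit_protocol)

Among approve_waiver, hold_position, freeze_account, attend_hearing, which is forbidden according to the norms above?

hold_position

Premise 1, F(not unfreeze_account), is equivalent to O(unfreeze_account).
The contrapositive of premise 4 (O(take_oath ⊃ not unfreeze_account)) is O(unfreeze_account ⊃ not take_oath), and O(unfreeze_account) is already established, so O(not take_oath).
Premise 8 is O(issue_warning ⊃ take_oath); contrapositively O(not take_oath ⊃ not issue_warning). Since O(not take_oath) holds, K gives O(not issue_warning).
Premise 6, O(not release_detainee ⊃ issue_warning), contraposes to O(not issue_warning ⊃ release_detainee); with O(not issue_warning) we get O(release_detainee).
From O(release_detainee) and premise 2, O(release_detainee ⊃ not hold_funds), we obtain O(not hold_funds).
Premise 11 is O(not hold_funds ⊃ audit_protocol); since O(not hold_funds), deontic closure gives O(audit_protocol).
Premise 7, O(hold_position ⊃ not audit_protocol), contraposes to O(audit_protocol ⊃ not hold_position); with O(audit_protocol) we get O(not hold_position).
So O(not hold_position) holds, i.e. hold_position is forbidden. None of the other listed options is forbidden under the premises.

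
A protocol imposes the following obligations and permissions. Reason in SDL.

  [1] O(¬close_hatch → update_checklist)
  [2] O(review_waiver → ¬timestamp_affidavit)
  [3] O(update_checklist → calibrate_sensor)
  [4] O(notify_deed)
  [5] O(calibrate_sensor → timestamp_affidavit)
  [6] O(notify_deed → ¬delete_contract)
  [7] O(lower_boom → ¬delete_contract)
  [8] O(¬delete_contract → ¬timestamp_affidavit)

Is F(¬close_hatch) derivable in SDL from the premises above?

Yes

From premise 4 we have O(notify_deed).
With premise 6, O(notify_deed → ¬delete_contract), the K-axiom yields O(¬delete_contract).
Applying K to premise 8 (O(¬delete_contract → ¬timestamp_affidavit)) and O(¬delete_contract) yields O(¬timestamp_affidavit).
The contrapositive of premise 5 (O(calibrate_sensor → timestamp_affidavit)) is O(¬timestamp_affidavit → ¬calibrate_sensor), and O(¬timestamp_affidavit) is already established, so O(¬calibrate_sensor).
The contrapositive of premise 3 (O(update_checklist → calibrate_sensor)) is O(¬calibrate_sensor → ¬update_checklist), and O(¬calibrate_sensor) is already established, so O(¬update_checklist).
Premise 1, O(¬close_hatch → update_checklist), contraposes to O(¬update_checklist → close_hatch); with O(¬update_checklist) we get O(close_hatch).
Premises 2, 7 do not contribute to this derivation.
So O(close_hatch) holds, i.e. F(¬close_hatch). The claim follows.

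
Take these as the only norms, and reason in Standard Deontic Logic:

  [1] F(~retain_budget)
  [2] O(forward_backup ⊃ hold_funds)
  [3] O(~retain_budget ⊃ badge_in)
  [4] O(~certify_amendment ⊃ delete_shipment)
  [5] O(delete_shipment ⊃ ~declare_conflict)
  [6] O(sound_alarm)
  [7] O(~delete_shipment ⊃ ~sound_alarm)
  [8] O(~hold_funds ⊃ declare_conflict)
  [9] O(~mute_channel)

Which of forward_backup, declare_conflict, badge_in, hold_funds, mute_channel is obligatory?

Premise 6 gives O(sound_alarm).
Premise 7 is O(~delete_shipment ⊃ ~sound_alarm); contrapositively O(sound_alarm ⊃ delete_shipment). Since O(sound_alarm) holds, K gives O(delete_shipment).
Premise 5 is O(delete_shipment ⊃ ~declare_conflict); since O(delete_shipment), deontic closure gives O(~declare_conflict).
The contrapositive of premise 8 (O(~hold_funds ⊃ declare_conflict)) is O(~declare_conflict ⊃ hold_funds), and O(~declare_conflict) is already established, so O(hold_funds).
So O(hold_funds) holds — hold_funds is obligatory. None of the other listed options is made obligatory by any chain of premises.

hold_funds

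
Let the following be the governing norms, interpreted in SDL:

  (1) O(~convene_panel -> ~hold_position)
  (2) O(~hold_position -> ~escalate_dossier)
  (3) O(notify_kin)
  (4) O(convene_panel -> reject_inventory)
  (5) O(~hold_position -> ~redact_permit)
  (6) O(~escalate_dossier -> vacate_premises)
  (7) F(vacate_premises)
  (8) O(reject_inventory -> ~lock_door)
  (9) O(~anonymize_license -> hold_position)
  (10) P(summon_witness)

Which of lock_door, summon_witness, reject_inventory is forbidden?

Premise 7 is F(vacate_premises), i.e. O(~vacate_premises).
The contrapositive of premise 6 (O(~escalate_dossier -> vacate_premises)) is O(~vacate_premises -> escalate_dossier), and O(~vacate_premises) is already established, so O(escalate_dossier).
Premise 2, O(~hold_position -> ~escalate_dossier), contraposes to O(escalate_dossier -> hold_position); with O(escalate_dossier) we get O(hold_position).
Premise 1, O(~convene_panel -> ~hold_position), contraposes to O(hold_position -> convene_panel); with O(hold_position) we get O(convene_panel).
With premise 4, O(convene_panel -> reject_inventory), the K-axiom yields O(reject_inventory).
From O(reject_inventory) and premise 8, O(reject_inventory -> ~lock_door), we obtain O(~lock_door).
So O(~lock_door) holds, i.e. lock_door is forbidden. None of the other listed options is forbidden under the premises.

lock_door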